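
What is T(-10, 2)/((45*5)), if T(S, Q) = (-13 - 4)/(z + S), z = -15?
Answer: 17/5625 ≈ 0.0030222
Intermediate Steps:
T(S, Q) = -17/(-15 + S) (T(S, Q) = (-13 - 4)/(-15 + S) = -17/(-15 + S))
T(-10, 2)/((45*5)) = (-17/(-15 - 10))/((45*5)) = -17/(-25)/225 = -17*(-1/25)*(1/225) = (17/25)*(1/225) = 17/5625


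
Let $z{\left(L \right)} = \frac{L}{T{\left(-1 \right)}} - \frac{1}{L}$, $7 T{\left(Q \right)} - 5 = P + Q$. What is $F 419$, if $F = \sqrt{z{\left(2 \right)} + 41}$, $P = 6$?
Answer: $\frac{419 \sqrt{4190}}{10} \approx 2712.2$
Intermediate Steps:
$T{\left(Q \right)} = \frac{11}{7} + \frac{Q}{7}$ ($T{\left(Q \right)} = \frac{5}{7} + \frac{6 + Q}{7} = \frac{5}{7} + \left(\frac{6}{7} + \frac{Q}{7}\right) = \frac{11}{7} + \frac{Q}{7}$)
$z{\left(L \right)} = - \frac{1}{L} + \frac{7 L}{10}$ ($z{\left(L \right)} = \frac{L}{\frac{11}{7} + \frac{1}{7} \left(-1\right)} - \frac{1}{L} = \frac{L}{\frac{11}{7} - \frac{1}{7}} - \frac{1}{L} = \frac{L}{\frac{10}{7}} - \frac{1}{L} = L \frac{7}{10} - \frac{1}{L} = \frac{7 L}{10} - \frac{1}{L} = - \frac{1}{L} + \frac{7 L}{10}$)
$F = \frac{\sqrt{4190}}{10}$ ($F = \sqrt{\left(- \frac{1}{2} + \frac{7}{10} \cdot 2\right) + 41} = \sqrt{\left(\left(-1\right) \frac{1}{2} + \frac{7}{5}\right) + 41} = \sqrt{\left(- \frac{1}{2} + \frac{7}{5}\right) + 41} = \sqrt{\frac{9}{10} + 41} = \sqrt{\frac{419}{10}} = \frac{\sqrt{4190}}{10} \approx 6.473$)
$F 419 = \frac{\sqrt{4190}}{10} \cdot 419 = \frac{419 \sqrt{4190}}{10}$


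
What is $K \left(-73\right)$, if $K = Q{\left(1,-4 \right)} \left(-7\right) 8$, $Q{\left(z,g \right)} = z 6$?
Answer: $24528$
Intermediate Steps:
$Q{\left(z,g \right)} = 6 z$
$K = -336$ ($K = 6 \cdot 1 \left(-7\right) 8 = 6 \left(-7\right) 8 = \left(-42\right) 8 = -336$)
$K \left(-73\right) = \left(-336\right) \left(-73\right) = 24528$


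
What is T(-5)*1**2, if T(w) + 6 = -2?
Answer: -8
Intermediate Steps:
T(w) = -8 (T(w) = -6 - 2 = -8)
T(-5)*1**2 = -8*1**2 = -8*1 = -8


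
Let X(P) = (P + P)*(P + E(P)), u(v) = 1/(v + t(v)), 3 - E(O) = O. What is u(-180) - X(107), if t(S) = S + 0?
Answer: -231121/360 ≈ -642.00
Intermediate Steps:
t(S) = S
E(O) = 3 - O
u(v) = 1/(2*v) (u(v) = 1/(v + v) = 1/(2*v))
X(P) = 6*P (X(P) = (P + P)*(P + (3 - P)) = (2*P)*3 = 6*P)
u(-180) - X(107) = (1/2)/(-180) - 6*107 = (1/2)*(-1/180) - 1*642 = -1/360 - 642 = -231121/360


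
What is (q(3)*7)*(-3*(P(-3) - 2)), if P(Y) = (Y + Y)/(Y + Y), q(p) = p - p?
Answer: 0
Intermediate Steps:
q(p) = 0
P(Y) = 1 (P(Y) = (2*Y)/((2*Y)) = (2*Y)*(1/(2*Y)) = 1)
(q(3)*7)*(-3*(P(-3) - 2)) = (0*7)*(-3*(1 - 2)) = 0*(-3*(-1)) = 0*3 = 0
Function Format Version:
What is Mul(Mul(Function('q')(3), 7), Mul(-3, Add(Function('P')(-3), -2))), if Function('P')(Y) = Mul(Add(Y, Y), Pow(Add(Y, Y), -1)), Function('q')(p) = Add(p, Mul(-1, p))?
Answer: 0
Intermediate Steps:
Function('q')(p) = 0
Function('P')(Y) = 1 (Function('P')(Y) = Mul(Mul(2, Y), Pow(Mul(2, Y), -1)) = Mul(Mul(2, Y), Mul(Rational(1, 2), Pow(Y, -1))) = 1)
Mul(Mul(Function('q')(3), 7), Mul(-3, Add(Function('P')(-3), -2))) = Mul(Mul(0, 7), Mul(-3, Add(1, -2))) = Mul(0, Mul(-3, -1)) = Mul(0, 3) = 0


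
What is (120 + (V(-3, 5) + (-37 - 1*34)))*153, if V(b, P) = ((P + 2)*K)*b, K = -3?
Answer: 17136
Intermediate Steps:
V(b, P) = b*(-6 - 3*P) (V(b, P) = ((P + 2)*(-3))*b = ((2 + P)*(-3))*b = (-6 - 3*P)*b = b*(-6 - 3*P))
(120 + (V(-3, 5) + (-37 - 1*34)))*153 = (120 + (-3*(-3)*(2 + 5) + (-37 - 1*34)))*153 = (120 + (-3*(-3)*7 + (-37 - 34)))*153 = (120 + (63 - 71))*153 = (120 - 8)*153 = 112*153 = 17136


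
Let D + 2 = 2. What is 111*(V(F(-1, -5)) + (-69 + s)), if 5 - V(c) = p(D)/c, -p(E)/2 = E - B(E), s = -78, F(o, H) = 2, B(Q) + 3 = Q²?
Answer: -15429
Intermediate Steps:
B(Q) = -3 + Q²
D = 0 (D = -2 + 2 = 0)
p(E) = -6 - 2*E + 2*E² (p(E) = -2*(E - (-3 + E²)) = -2*(E + (3 - E²)) = -2*(3 + E - E²) = -6 - 2*E + 2*E²)
V(c) = 5 + 6/c (V(c) = 5 - (-6 - 2*0 + 2*0²)/c = 5 - (-6 + 0 + 2*0)/c = 5 - (-6 + 0 + 0)/c = 5 - (-6)/c = 5 + 6/c)
111*(V(F(-1, -5)) + (-69 + s)) = 111*((5 + 6/2) + (-69 - 78)) = 111*((5 + 6*(½)) - 147) = 111*((5 + 3) - 147) = 111*(8 - 147) = 111*(-139) = -15429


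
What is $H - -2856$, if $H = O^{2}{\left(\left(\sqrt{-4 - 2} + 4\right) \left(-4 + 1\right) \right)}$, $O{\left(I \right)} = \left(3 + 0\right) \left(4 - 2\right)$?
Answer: $2892$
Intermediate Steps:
$O{\left(I \right)} = 6$ ($O{\left(I \right)} = 3 \cdot 2 = 6$)
$H = 36$ ($H = 6^{2} = 36$)
$H - -2856 = 36 - -2856 = 36 + 2856 = 2892$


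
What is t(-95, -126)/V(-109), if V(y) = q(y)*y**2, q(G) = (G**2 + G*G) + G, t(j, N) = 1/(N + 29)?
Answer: -1/27259065421 ≈ -3.6685e-11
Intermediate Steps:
t(j, N) = 1/(29 + N)
q(G) = G + 2*G**2 (q(G) = (G**2 + G**2) + G = 2*G**2 + G = G + 2*G**2)
V(y) = y**3*(1 + 2*y) (V(y) = (y*(1 + 2*y))*y**2 = y**3*(1 + 2*y))
t(-95, -126)/V(-109) = 1/((29 - 126)*(((-109)**3*(1 + 2*(-109))))) = 1/((-97)*((-1295029*(1 - 218)))) = -1/(97*((-1295029*(-217)))) = -1/97/281021293 = -1/97*1/281021293 = -1/27259065421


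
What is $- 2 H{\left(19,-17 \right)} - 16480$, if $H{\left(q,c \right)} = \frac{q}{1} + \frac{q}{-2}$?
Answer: $-16499$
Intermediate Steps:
$H{\left(q,c \right)} = \frac{q}{2}$ ($H{\left(q,c \right)} = q 1 + q \left(- \frac{1}{2}\right) = q - \frac{q}{2} = \frac{q}{2}$)
$- 2 H{\left(19,-17 \right)} - 16480 = - 2 \cdot \frac{1}{2} \cdot 19 - 16480 = \left(-2\right) \frac{19}{2} - 16480 = -19 - 16480 = -16499$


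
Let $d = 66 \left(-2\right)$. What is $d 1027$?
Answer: $-135564$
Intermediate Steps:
$d = -132$
$d 1027 = \left(-132\right) 1027 = -135564$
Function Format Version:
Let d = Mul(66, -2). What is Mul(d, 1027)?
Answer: -135564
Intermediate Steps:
d = -132
Mul(d, 1027) = Mul(-132, 1027) = -135564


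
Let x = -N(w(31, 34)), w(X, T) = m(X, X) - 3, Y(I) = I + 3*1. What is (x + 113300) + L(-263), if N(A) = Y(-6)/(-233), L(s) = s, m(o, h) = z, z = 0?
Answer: 26337618/233 ≈ 1.1304e+5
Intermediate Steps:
Y(I) = 3 + I (Y(I) = I + 3 = 3 + I)
m(o, h) = 0
w(X, T) = -3 (w(X, T) = 0 - 3 = -3)
N(A) = 3/233 (N(A) = (3 - 6)/(-233) = -3*(-1/233) = 3/233)
x = -3/233 (x = -1*3/233 = -3/233 ≈ -0.012876)
(x + 113300) + L(-263) = (-3/233 + 113300) - 263 = 26398897/233 - 263 = 26337618/233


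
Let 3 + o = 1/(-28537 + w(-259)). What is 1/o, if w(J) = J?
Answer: -28796/86389 ≈ -0.33333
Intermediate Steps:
o = -86389/28796 (o = -3 + 1/(-28537 - 259) = -3 + 1/(-28796) = -3 - 1/28796 = -86389/28796 ≈ -3.0000)
1/o = 1/(-86389/28796) = -28796/86389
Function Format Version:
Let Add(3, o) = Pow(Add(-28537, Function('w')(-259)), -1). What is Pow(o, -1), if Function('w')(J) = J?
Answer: Rational(-28796, 86389) ≈ -0.33333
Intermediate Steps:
o = Rational(-86389, 28796) (o = Add(-3, Pow(Add(-28537, -259), -1)) = Add(-3, Pow(-28796, -1)) = Add(-3, Rational(-1, 28796)) = Rational(-86389, 28796) ≈ -3.0000)
Pow(o, -1) = Pow(Rational(-86389, 28796), -1) = Rational(-28796, 86389)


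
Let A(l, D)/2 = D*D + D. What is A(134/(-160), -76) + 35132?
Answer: 46532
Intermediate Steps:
A(l, D) = 2*D + 2*D² (A(l, D) = 2*(D*D + D) = 2*(D² + D) = 2*(D + D²) = 2*D + 2*D²)
A(134/(-160), -76) + 35132 = 2*(-76)*(1 - 76) + 35132 = 2*(-76)*(-75) + 35132 = 11400 + 35132 = 46532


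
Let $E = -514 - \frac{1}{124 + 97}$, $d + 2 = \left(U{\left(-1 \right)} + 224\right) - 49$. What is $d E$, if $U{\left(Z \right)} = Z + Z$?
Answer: $- \frac{19424745}{221} \approx -87895.0$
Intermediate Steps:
$U{\left(Z \right)} = 2 Z$
$d = 171$ ($d = -2 + \left(\left(2 \left(-1\right) + 224\right) - 49\right) = -2 + \left(\left(-2 + 224\right) - 49\right) = -2 + \left(222 - 49\right) = -2 + 173 = 171$)
$E = - \frac{113595}{221}$ ($E = -514 - \frac{1}{221} = - \frac{113595}{221} \approx -514.0$)
$d E = 171 \left(- \frac{113595}{221}\right) = - \frac{19424745}{221}$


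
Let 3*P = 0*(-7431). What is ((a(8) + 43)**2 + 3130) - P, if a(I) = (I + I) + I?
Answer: 7619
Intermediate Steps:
a(I) = 3*I (a(I) = 2*I + I = 3*I)
P = 0 (P = (0*(-7431))/3 = (1/3)*0 = 0)
((a(8) + 43)**2 + 3130) - P = ((3*8 + 43)**2 + 3130) - 1*0 = ((24 + 43)**2 + 3130) + 0 = (67**2 + 3130) + 0 = (4489 + 3130) + 0 = 7619 + 0 = 7619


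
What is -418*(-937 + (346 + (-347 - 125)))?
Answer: 444334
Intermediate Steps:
-418*(-937 + (346 + (-347 - 125))) = -418*(-937 + (346 - 472)) = -418*(-937 - 126) = -418*(-1063) = 444334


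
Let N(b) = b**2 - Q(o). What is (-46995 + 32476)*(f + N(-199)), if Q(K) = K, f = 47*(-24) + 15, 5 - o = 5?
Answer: -558807272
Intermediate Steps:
o = 0 (o = 5 - 1*5 = 5 - 5 = 0)
f = -1113 (f = -1128 + 15 = -1113)
N(b) = b**2 (N(b) = b**2 - 1*0 = b**2 + 0 = b**2)
(-46995 + 32476)*(f + N(-199)) = (-46995 + 32476)*(-1113 + (-199)**2) = -14519*(-1113 + 39601) = -14519*38488 = -558807272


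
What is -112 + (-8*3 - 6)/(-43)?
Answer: -4786/43 ≈ -111.30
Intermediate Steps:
-112 + (-8*3 - 6)/(-43) = -112 + (-24 - 6)*(-1/43) = -112 - 30*(-1/43) = -112 + 30/43 = -4786/43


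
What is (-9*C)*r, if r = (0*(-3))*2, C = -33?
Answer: 0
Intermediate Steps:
r = 0 (r = 0*2 = 0)
(-9*C)*r = -9*(-33)*0 = 297*0 = 0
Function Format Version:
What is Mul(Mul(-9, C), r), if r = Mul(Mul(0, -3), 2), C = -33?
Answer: 0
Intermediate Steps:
r = 0 (r = Mul(0, 2) = 0)
Mul(Mul(-9, C), r) = Mul(Mul(-9, -33), 0) = Mul(297, 0) = 0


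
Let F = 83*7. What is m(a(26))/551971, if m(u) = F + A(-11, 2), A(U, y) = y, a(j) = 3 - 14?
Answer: 583/551971 ≈ 0.0010562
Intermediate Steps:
F = 581
a(j) = -11
m(u) = 583 (m(u) = 581 + 2 = 583)
m(a(26))/551971 = 583/551971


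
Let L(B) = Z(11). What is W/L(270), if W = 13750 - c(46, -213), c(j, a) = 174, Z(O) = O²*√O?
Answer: 13576*√11/1331 ≈ 33.829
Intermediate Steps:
Z(O) = O^(5/2)
L(B) = 121*√11 (L(B) = 11^(5/2) = 121*√11)
W = 13576 (W = 13750 - 1*174 = 13750 - 174 = 13576)
W/L(270) = 13576/((121*√11)) = 13576*(√11/1331) = 13576*√11/1331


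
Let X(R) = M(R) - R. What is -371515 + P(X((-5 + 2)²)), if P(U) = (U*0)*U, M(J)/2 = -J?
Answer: -371515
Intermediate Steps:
M(J) = -2*J (M(J) = 2*(-J) = -2*J)
X(R) = -3*R (X(R) = -2*R - R = -3*R)
P(U) = 0 (P(U) = 0*U = 0)
-371515 + P(X((-5 + 2)²)) = -371515 + 0 = -371515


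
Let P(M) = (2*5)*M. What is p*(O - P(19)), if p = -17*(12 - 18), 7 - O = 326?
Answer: -51918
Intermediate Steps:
P(M) = 10*M
O = -319 (O = 7 - 1*326 = 7 - 326 = -319)
p = 102 (p = -17*(-6) = 102)
p*(O - P(19)) = 102*(-319 - 10*19) = 102*(-319 - 1*190) = 102*(-319 - 190) = 102*(-509) = -51918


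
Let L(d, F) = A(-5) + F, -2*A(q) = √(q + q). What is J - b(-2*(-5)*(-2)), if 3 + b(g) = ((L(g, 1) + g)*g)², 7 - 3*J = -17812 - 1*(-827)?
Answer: -137733 - 7600*I*√10 ≈ -1.3773e+5 - 24033.0*I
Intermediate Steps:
J = 5664 (J = 7/3 - (-17812 - 1*(-827))/3 = 7/3 - (-17812 + 827)/3 = 7/3 - ⅓*(-16985) = 7/3 + 16985/3 = 5664)
A(q) = -√2*√q/2 (A(q) = -√(q + q)/2 = -√2*√q/2)
L(d, F) = F - I*√10/2 (L(d, F) = -√2*√(-5)/2 + F = -√2*I*√5/2 + F = -I*√10/2 + F = F - I*√10/2)
b(g) = -3 + g²*(1 + g - I*√10/2)² (b(g) = -3 + (((1 - I*√10/2) + g)*g)² = -3 + ((1 + g - I*√10/2)*g)² = -3 + (g*(1 + g - I*√10/2))² = -3 + g²*(1 + g - I*√10/2)²)
J - b(-2*(-5)*(-2)) = 5664 - (-3 + (-2*(-5)*(-2))²*(2 + 2*(-2*(-5)*(-2)) - I*√10)²/4) = 5664 - (-3 + (10*(-2))²*(2 + 2*(10*(-2)) - I*√10)²/4) = 5664 - (-3 + (¼)*(-20)²*(2 + 2*(-20) - I*√10)²) = 5664 - (-3 + (¼)*400*(2 - 40 - I*√10)²) = 5664 - (-3 + (¼)*400*(-38 - I*√10)²) = 5664 - (-3 + 100*(-38 - I*√10)²) = 5664 + (3 - 100*(-38 - I*√10)²) = 5667 - 100*(-38 - I*√10)²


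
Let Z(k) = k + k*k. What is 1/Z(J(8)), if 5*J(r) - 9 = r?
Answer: 25/374 ≈ 0.066845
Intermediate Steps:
J(r) = 9/5 + r/5
Z(k) = k + k²
1/Z(J(8)) = 1/((9/5 + (⅕)*8)*(1 + (9/5 + (⅕)*8))) = 1/((9/5 + 8/5)*(1 + (9/5 + 8/5))) = 1/(17*(1 + 17/5)/5) = 1/((17/5)*(22/5)) = 1/(374/25) = 25/374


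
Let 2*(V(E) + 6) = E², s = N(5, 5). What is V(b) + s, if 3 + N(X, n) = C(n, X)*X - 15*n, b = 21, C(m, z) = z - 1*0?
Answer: 323/2 ≈ 161.50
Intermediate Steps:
C(m, z) = z (C(m, z) = z + 0 = z)
N(X, n) = -3 + X² - 15*n (N(X, n) = -3 + (X*X - 15*n) = -3 + (X² - 15*n) = -3 + X² - 15*n)
s = -53 (s = -3 + 5² - 15*5 = -3 + 25 - 75 = -53)
V(E) = -6 + E²/2
V(b) + s = (-6 + (½)*21²) - 53 = (-6 + (½)*441) - 53 = (-6 + 441/2) - 53 = 429/2 - 53 = 323/2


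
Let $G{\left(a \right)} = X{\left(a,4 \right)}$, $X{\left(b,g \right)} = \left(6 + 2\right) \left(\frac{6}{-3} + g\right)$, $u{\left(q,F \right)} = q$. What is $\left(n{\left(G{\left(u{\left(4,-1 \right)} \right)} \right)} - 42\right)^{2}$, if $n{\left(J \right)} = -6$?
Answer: $2304$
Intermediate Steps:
$X{\left(b,g \right)} = -16 + 8 g$ ($X{\left(b,g \right)} = 8 \left(6 \left(- \frac{1}{3}\right) + g\right) = 8 \left(-2 + g\right) = -16 + 8 g$)
$G{\left(a \right)} = 16$ ($G{\left(a \right)} = -16 + 8 \cdot 4 = -16 + 32 = 16$)
$\left(n{\left(G{\left(u{\left(4,-1 \right)} \right)} \right)} - 42\right)^{2} = \left(-6 - 42\right)^{2} = \left(-48\right)^{2} = 2304$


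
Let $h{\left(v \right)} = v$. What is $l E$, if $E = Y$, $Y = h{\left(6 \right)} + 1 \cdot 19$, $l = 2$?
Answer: $50$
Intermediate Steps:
$Y = 25$ ($Y = 6 + 1 \cdot 19 = 6 + 19 = 25$)
$E = 25$
$l E = 2 \cdot 25 = 50$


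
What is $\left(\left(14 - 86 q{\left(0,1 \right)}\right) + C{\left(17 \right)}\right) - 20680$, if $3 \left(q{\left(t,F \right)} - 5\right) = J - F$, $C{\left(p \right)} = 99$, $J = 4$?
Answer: $-21083$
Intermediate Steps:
$q{\left(t,F \right)} = \frac{19}{3} - \frac{F}{3}$ ($q{\left(t,F \right)} = 5 + \frac{4 - F}{3} = 5 - \left(- \frac{4}{3} + \frac{F}{3}\right) = \frac{19}{3} - \frac{F}{3}$)
$\left(\left(14 - 86 q{\left(0,1 \right)}\right) + C{\left(17 \right)}\right) - 20680 = \left(\left(14 - 86 \left(\frac{19}{3} - \frac{1}{3}\right)\right) + 99\right) - 20680 = \left(\left(14 - 516\right) + 99\right) - 20680 = \left(-502 + 99\right) - 20680 = -403 - 20680 = -21083$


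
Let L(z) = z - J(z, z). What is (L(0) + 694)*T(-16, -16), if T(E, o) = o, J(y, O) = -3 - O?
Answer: -11152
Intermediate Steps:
L(z) = 3 + 2*z (L(z) = z - (-3 - z) = z + (3 + z) = 3 + 2*z)
(L(0) + 694)*T(-16, -16) = ((3 + 2*0) + 694)*(-16) = ((3 + 0) + 694)*(-16) = (3 + 694)*(-16) = 697*(-16) = -11152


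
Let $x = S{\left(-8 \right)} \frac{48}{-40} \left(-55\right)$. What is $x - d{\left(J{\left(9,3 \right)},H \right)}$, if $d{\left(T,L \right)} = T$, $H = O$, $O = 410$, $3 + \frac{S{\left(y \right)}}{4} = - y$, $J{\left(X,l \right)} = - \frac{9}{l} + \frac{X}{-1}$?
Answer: $1332$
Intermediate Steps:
$J{\left(X,l \right)} = - X - \frac{9}{l}$ ($J{\left(X,l \right)} = - \frac{9}{l} + X \left(-1\right) = - \frac{9}{l} - X = - X - \frac{9}{l}$)
$S{\left(y \right)} = -12 - 4 y$ ($S{\left(y \right)} = -12 + 4 \left(- y\right) = -12 - 4 y$)
$H = 410$
$x = 1320$ ($x = \left(-12 - -32\right) \frac{48}{-40} \left(-55\right) = \left(-12 + 32\right) 48 \left(- \frac{1}{40}\right) \left(-55\right) = 20 \left(- \frac{6}{5}\right) \left(-55\right) = \left(-24\right) \left(-55\right) = 1320$)
$x - d{\left(J{\left(9,3 \right)},H \right)} = 1320 - \left(\left(-1\right) 9 - \frac{9}{3}\right) = 1320 - \left(-9 - 3\right) = 1320 - -12 = 1320 + 12 = 1332$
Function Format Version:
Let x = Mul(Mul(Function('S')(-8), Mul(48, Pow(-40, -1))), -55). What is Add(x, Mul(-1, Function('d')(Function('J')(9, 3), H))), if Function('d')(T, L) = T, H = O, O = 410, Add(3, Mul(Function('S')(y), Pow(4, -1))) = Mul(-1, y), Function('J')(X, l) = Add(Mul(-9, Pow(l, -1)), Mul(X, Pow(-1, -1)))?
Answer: 1332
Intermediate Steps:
Function('J')(X, l) = Add(Mul(-1, X), Mul(-9, Pow(l, -1))) (Function('J')(X, l) = Add(Mul(-9, Pow(l, -1)), Mul(X, -1)) = Add(Mul(-9, Pow(l, -1)), Mul(-1, X)) = Add(Mul(-1, X), Mul(-9, Pow(l, -1))))
Function('S')(y) = Add(-12, Mul(-4, y)) (Function('S')(y) = Add(-12, Mul(4, Mul(-1, y))) = Add(-12, Mul(-4, y)))
H = 410
x = 1320 (x = Mul(Mul(Add(-12, Mul(-4, -8)), Mul(48, Pow(-40, -1))), -55) = Mul(Mul(Add(-12, 32), Mul(48, Rational(-1, 40))), -55) = Mul(Mul(20, Rational(-6, 5)), -55) = Mul(-24, -55) = 1320)
Add(x, Mul(-1, Function('d')(Function('J')(9, 3), H))) = Add(1320, Mul(-1, Add(Mul(-1, 9), Mul(-9, Pow(3, -1))))) = Add(1320, Mul(-1, Add(-9, Mul(-9, Rational(1, 3))))) = Add(1320, Mul(-1, Add(-9, -3))) = Add(1320, Mul(-1, -12)) = Add(1320, 12) = 1332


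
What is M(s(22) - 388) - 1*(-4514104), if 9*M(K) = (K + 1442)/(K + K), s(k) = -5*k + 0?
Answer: 10116106828/2241 ≈ 4.5141e+6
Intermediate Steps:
s(k) = -5*k
M(K) = (1442 + K)/(18*K) (M(K) = ((K + 1442)/(K + K))/9 = ((1442 + K)/((2*K)))/9 = ((1442 + K)*(1/(2*K)))/9 = ((1442 + K)/(2*K))/9 = (1442 + K)/(18*K))
M(s(22) - 388) - 1*(-4514104) = (1442 + (-5*22 - 388))/(18*(-5*22 - 388)) - 1*(-4514104) = (1442 + (-110 - 388))/(18*(-110 - 388)) + 4514104 = (1/18)*(1442 - 498)/(-498) + 4514104 = (1/18)*(-1/498)*944 + 4514104 = -236/2241 + 4514104 = 10116106828/2241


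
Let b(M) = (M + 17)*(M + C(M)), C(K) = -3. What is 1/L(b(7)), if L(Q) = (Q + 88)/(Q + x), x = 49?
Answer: 145/184 ≈ 0.78804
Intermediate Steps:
b(M) = (-3 + M)*(17 + M) (b(M) = (M + 17)*(M - 3) = (17 + M)*(-3 + M) = (-3 + M)*(17 + M))
L(Q) = (88 + Q)/(49 + Q) (L(Q) = (Q + 88)/(Q + 49) = (88 + Q)/(49 + Q))
1/L(b(7)) = 1/((88 + (-51 + 7² + 14*7))/(49 + (-51 + 7² + 14*7))) = 1/((88 + (-51 + 49 + 98))/(49 + (-51 + 49 + 98))) = 1/((88 + 96)/(49 + 96)) = 1/(184/145) = 145/184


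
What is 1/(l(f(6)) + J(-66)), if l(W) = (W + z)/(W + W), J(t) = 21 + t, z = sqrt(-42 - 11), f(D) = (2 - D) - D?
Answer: -17800/792153 + 20*I*sqrt(53)/792153 ≈ -0.02247 + 0.00018381*I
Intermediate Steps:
f(D) = 2 - 2*D
z = I*sqrt(53) (z = sqrt(-53) = I*sqrt(53) ≈ 7.2801*I)
l(W) = (W + I*sqrt(53))/(2*W) (l(W) = (W + I*sqrt(53))/(W + W) = (W + I*sqrt(53))/((2*W)) = (W + I*sqrt(53))*(1/(2*W)) = (W + I*sqrt(53))/(2*W))
1/(l(f(6)) + J(-66)) = 1/(((2 - 2*6) + I*sqrt(53))/(2*(2 - 2*6)) + (21 - 66)) = 1/(((2 - 12) + I*sqrt(53))/(2*(2 - 12)) - 45) = 1/((1/2)*(-10 + I*sqrt(53))/(-10) - 45) = 1/((1/2)*(-1/10)*(-10 + I*sqrt(53)) - 45) = 1/((1/2 - I*sqrt(53)/20) - 45) = 1/(-89/2 - I*sqrt(53)/20)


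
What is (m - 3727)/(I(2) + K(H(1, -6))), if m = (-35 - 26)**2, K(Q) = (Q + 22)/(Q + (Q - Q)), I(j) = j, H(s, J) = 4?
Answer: -12/17 ≈ -0.70588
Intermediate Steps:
K(Q) = (22 + Q)/Q (K(Q) = (22 + Q)/(Q + 0) = (22 + Q)/Q)
m = 3721 (m = (-61)**2 = 3721)
(m - 3727)/(I(2) + K(H(1, -6))) = (3721 - 3727)/(2 + (22 + 4)/4) = -6/(2 + (1/4)*26) = -6/(2 + 13/2) = -6/17/2 = -6*2/17 = -12/17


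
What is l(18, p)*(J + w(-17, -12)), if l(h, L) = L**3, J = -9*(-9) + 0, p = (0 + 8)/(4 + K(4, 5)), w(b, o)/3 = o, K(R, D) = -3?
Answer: 23040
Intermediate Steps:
w(b, o) = 3*o
p = 8 (p = (0 + 8)/(4 - 3) = 8/1 = 8*1 = 8)
J = 81 (J = 81 + 0 = 81)
l(18, p)*(J + w(-17, -12)) = 8**3*(81 + 3*(-12)) = 512*(81 - 36) = 512*45 = 23040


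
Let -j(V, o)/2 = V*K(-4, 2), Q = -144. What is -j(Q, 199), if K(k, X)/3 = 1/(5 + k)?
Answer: -864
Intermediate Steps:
K(k, X) = 3/(5 + k)
j(V, o) = -6*V (j(V, o) = -2*V*3/(5 - 4) = -2*V*3/1 = -2*V*3*1 = -2*V*3 = -6*V)
-j(Q, 199) = -(-6)*(-144) = -1*864 = -864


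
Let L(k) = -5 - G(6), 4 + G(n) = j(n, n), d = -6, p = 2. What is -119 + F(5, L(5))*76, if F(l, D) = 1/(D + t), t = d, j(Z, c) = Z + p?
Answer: -1861/15 ≈ -124.07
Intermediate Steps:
j(Z, c) = 2 + Z (j(Z, c) = Z + 2 = 2 + Z)
G(n) = -2 + n (G(n) = -4 + (2 + n) = -2 + n)
t = -6
L(k) = -9 (L(k) = -5 - (-2 + 6) = -5 - 1*4 = -5 - 4 = -9)
F(l, D) = 1/(-6 + D) (F(l, D) = 1/(D - 6) = 1/(-6 + D))
-119 + F(5, L(5))*76 = -119 + 76/(-6 - 9) = -119 + 76/(-15) = -119 - 1/15*76 = -119 - 76/15 = -1861/15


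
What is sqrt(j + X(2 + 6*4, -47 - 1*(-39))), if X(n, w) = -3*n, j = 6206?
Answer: 4*sqrt(383) ≈ 78.281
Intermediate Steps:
sqrt(j + X(2 + 6*4, -47 - 1*(-39))) = sqrt(6206 - 3*(2 + 6*4)) = sqrt(6206 - 3*(2 + 24)) = sqrt(6206 - 3*26) = sqrt(6206 - 78) = sqrt(6128) = 4*sqrt(383)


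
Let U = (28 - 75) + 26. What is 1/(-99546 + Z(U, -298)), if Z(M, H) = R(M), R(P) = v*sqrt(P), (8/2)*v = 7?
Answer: -530912/52850166295 - 28*I*sqrt(21)/158550498885 ≈ -1.0046e-5 - 8.0928e-10*I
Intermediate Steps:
v = 7/4 (v = (1/4)*7 = 7/4 ≈ 1.7500)
R(P) = 7*sqrt(P)/4
U = -21 (U = -47 + 26 = -21)
Z(M, H) = 7*sqrt(M)/4
1/(-99546 + Z(U, -298)) = 1/(-99546 + 7*sqrt(-21)/4) = 1/(-99546 + 7*(I*sqrt(21))/4) = 1/(-99546 + 7*I*sqrt(21)/4)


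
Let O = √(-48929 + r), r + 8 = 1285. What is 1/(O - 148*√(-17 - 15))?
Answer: I/(2*(-19*√33 + 296*√2)) ≈ 0.0016157*I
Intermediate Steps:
r = 1277 (r = -8 + 1285 = 1277)
O = 38*I*√33 (O = √(-48929 + 1277) = √(-47652) = 38*I*√33 ≈ 218.29*I)
1/(O - 148*√(-17 - 15)) = 1/(38*I*√33 - 148*√(-17 - 15)) = 1/(38*I*√33 - 592*I*√2) = 1/(-592*I*√2 + 38*I*√33)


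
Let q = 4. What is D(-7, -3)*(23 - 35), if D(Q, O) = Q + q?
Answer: 36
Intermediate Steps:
D(Q, O) = 4 + Q (D(Q, O) = Q + 4 = 4 + Q)
D(-7, -3)*(23 - 35) = (4 - 7)*(23 - 35) = -3*(-12) = 36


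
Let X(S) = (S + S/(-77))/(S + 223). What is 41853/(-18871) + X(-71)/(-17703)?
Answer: -114100903645/51447290202 ≈ -2.2178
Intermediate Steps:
X(S) = 76*S/(77*(223 + S)) (X(S) = (S + S*(-1/77))/(223 + S) = (S - S/77)/(223 + S) = (76*S/77)/(223 + S) = 76*S/(77*(223 + S)))
41853/(-18871) + X(-71)/(-17703) = 41853/(-18871) + ((76/77)*(-71)/(223 - 71))/(-17703) = 41853*(-1/18871) + ((76/77)*(-71)/152)*(-1/17703) = -41853/18871 + ((76/77)*(-71)*(1/152))*(-1/17703) = -41853/18871 - 71/154*(-1/17703) = -41853/18871 + 71/2726262 = -114100903645/51447290202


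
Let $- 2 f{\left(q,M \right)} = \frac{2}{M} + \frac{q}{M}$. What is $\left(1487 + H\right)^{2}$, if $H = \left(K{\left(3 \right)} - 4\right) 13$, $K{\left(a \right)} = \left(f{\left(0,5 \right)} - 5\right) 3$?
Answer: $\frac{37957921}{25} \approx 1.5183 \cdot 10^{6}$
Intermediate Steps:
$f{\left(q,M \right)} = - \frac{1}{M} - \frac{q}{2 M}$ ($f{\left(q,M \right)} = - \frac{\frac{2}{M} + \frac{q}{M}}{2} = - \frac{1}{M} - \frac{q}{2 M}$)
$K{\left(a \right)} = - \frac{78}{5}$ ($K{\left(a \right)} = \left(\frac{-2 - 0}{2 \cdot 5} - 5\right) 3 = \left(\frac{1}{2} \cdot \frac{1}{5} \left(-2 + 0\right) - 5\right) 3 = \left(\frac{1}{2} \cdot \frac{1}{5} \left(-2\right) - 5\right) 3 = \left(- \frac{1}{5} - 5\right) 3 = \left(- \frac{26}{5}\right) 3 = - \frac{78}{5}$)
$H = - \frac{1274}{5}$ ($H = \left(- \frac{78}{5} - 4\right) 13 = \left(- \frac{98}{5}\right) 13 = - \frac{1274}{5} \approx -254.8$)
$\left(1487 + H\right)^{2} = \left(1487 - \frac{1274}{5}\right)^{2} = \left(\frac{6161}{5}\right)^{2} = \frac{37957921}{25}$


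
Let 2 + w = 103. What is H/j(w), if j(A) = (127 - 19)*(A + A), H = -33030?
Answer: -1835/1212 ≈ -1.5140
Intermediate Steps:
w = 101 (w = -2 + 103 = 101)
j(A) = 216*A (j(A) = 108*(2*A) = 216*A)
H/j(w) = -33030/(216*101) = -33030/21816 = -33030*1/21816 = -1835/1212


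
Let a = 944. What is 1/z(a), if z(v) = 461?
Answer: 1/461 ≈ 0.0021692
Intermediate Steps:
1/z(a) = 1/461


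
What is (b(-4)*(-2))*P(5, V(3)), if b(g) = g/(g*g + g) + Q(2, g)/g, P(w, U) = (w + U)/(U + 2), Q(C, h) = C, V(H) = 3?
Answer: 8/3 ≈ 2.6667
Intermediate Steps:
P(w, U) = (U + w)/(2 + U)
b(g) = 2/g + g/(g + g²) (b(g) = g/(g*g + g) + 2/g = g/(g² + g) + 2/g = g/(g + g²) + 2/g = 2/g + g/(g + g²))
(b(-4)*(-2))*P(5, V(3)) = (((2 + 3*(-4))/((-4)*(1 - 4)))*(-2))*((3 + 5)/(2 + 3)) = (-¼*(2 - 12)/(-3)*(-2))*(8/5) = (-¼*(-⅓)*(-10)*(-2))*((⅕)*8) = -⅚*(-2)*(8/5) = (5/3)*(8/5) = 8/3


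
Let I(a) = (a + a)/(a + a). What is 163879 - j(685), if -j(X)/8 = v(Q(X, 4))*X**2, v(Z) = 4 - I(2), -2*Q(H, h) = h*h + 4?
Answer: 11425279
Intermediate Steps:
Q(H, h) = -2 - h**2/2 (Q(H, h) = -(h*h + 4)/2 = -(h**2 + 4)/2 = -(4 + h**2)/2 = -2 - h**2/2)
I(a) = 1 (I(a) = (2*a)/((2*a)) = (2*a)*(1/(2*a)) = 1)
v(Z) = 3 (v(Z) = 4 - 1*1 = 4 - 1 = 3)
j(X) = -24*X**2
163879 - j(685) = 163879 - (-24)*685**2 = 163879 - (-24)*469225 = 163879 - 1*(-11261400) = 163879 + 11261400 = 11425279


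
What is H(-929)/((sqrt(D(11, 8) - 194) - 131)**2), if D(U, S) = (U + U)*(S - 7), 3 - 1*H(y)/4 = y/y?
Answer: 8/(131 - 2*I*sqrt(43))**2 ≈ 0.00045239 + 9.1497e-5*I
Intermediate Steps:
H(y) = 8 (H(y) = 12 - 4*y/y = 12 - 4*1 = 12 - 4 = 8)
D(U, S) = 2*U*(-7 + S) (D(U, S) = (2*U)*(-7 + S) = 2*U*(-7 + S))
H(-929)/((sqrt(D(11, 8) - 194) - 131)**2) = 8/((sqrt(2*11*(-7 + 8) - 194) - 131)**2) = 8/((sqrt(2*11*1 - 194) - 131)**2) = 8/((sqrt(22 - 194) - 131)**2) = 8/((sqrt(-172) - 131)**2) = 8/((2*I*sqrt(43) - 131)**2) = 8/((-131 + 2*I*sqrt(43))**2) = 8/(-131 + 2*I*sqrt(43))**2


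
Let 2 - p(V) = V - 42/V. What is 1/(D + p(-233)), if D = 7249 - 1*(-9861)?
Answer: 233/4041343 ≈ 5.7654e-5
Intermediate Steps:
p(V) = 2 - V + 42/V (p(V) = 2 - (V - 42/V) = 2 + (-V + 42/V) = 2 - V + 42/V)
D = 17110 (D = 7249 + 9861 = 17110)
1/(D + p(-233)) = 1/(17110 + (2 - 1*(-233) + 42/(-233))) = 1/(17110 + (2 + 233 + 42*(-1/233))) = 1/(17110 + (2 + 233 - 42/233)) = 1/(17110 + 54713/233) = 1/(4041343/233) = 233/4041343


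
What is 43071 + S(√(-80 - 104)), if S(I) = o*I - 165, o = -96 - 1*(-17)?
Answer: 42906 - 158*I*√46 ≈ 42906.0 - 1071.6*I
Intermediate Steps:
o = -79 (o = -96 + 17 = -79)
S(I) = -165 - 79*I (S(I) = -79*I - 165 = -165 - 79*I)
43071 + S(√(-80 - 104)) = 43071 + (-165 - 79*√(-80 - 104)) = 43071 + (-165 - 158*I*√46) = 42906 - 158*I*√46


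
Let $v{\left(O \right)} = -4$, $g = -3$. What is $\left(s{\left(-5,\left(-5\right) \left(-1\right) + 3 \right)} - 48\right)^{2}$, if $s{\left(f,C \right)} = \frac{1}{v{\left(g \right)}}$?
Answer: $\frac{37249}{16} \approx 2328.1$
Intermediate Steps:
$s{\left(f,C \right)} = - \frac{1}{4}$ ($s{\left(f,C \right)} = \frac{1}{-4} = - \frac{1}{4}$)
$\left(s{\left(-5,\left(-5\right) \left(-1\right) + 3 \right)} - 48\right)^{2} = \left(- \frac{1}{4} - 48\right)^{2} = \left(- \frac{193}{4}\right)^{2} = \frac{37249}{16}$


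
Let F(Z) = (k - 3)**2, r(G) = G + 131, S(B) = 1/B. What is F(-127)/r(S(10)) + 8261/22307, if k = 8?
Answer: 16406921/29244477 ≈ 0.56103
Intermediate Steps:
r(G) = 131 + G
F(Z) = 25 (F(Z) = (8 - 3)**2 = 5**2 = 25)
F(-127)/r(S(10)) + 8261/22307 = 25/(131 + 1/10) + 8261/22307 = 25/(131 + 1/10) + 8261*(1/22307) = 25/(1311/10) + 8261/22307 = 25*(10/1311) + 8261/22307 = 250/1311 + 8261/22307 = 16406921/29244477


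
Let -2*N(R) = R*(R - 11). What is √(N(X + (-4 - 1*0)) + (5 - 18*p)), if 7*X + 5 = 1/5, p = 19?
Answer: I*√457843/35 ≈ 19.333*I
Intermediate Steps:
X = -24/35 (X = -5/7 + (⅐)/5 = -5/7 + (⅐)*(⅕) = -5/7 + 1/35 = -24/35 ≈ -0.68571)
N(R) = -R*(-11 + R)/2 (N(R) = -R*(R - 11)/2 = -R*(-11 + R)/2)
√(N(X + (-4 - 1*0)) + (5 - 18*p)) = √((-24/35 + (-4 - 1*0))*(11 - (-24/35 + (-4 - 1*0)))/2 + (5 - 18*19)) = √((-24/35 + (-4 + 0))*(11 - (-24/35 + (-4 + 0)))/2 + (5 - 342)) = √((-24/35 - 4)*(11 - (-24/35 - 4))/2 - 337) = √((½)*(-164/35)*(11 - 1*(-164/35)) - 337) = √((½)*(-164/35)*(11 + 164/35) - 337) = √((½)*(-164/35)*(549/35) - 337) = √(-45018/1225 - 337) = √(-457843/1225) = I*√457843/35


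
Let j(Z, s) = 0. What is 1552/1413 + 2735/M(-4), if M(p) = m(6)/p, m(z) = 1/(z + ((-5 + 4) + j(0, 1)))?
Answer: -77289548/1413 ≈ -54699.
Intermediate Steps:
m(z) = 1/(-1 + z) (m(z) = 1/(z + ((-5 + 4) + 0)) = 1/(z + (-1 + 0)) = 1/(z - 1) = 1/(-1 + z))
M(p) = 1/(5*p) (M(p) = 1/((-1 + 6)*p) = 1/(5*p))
1552/1413 + 2735/M(-4) = 1552/1413 + 2735/(((1/5)/(-4))) = 1552*(1/1413) + 2735/(((1/5)*(-1/4))) = 1552/1413 + 2735/(-1/20) = 1552/1413 + 2735*(-20) = 1552/1413 - 54700 = -77289548/1413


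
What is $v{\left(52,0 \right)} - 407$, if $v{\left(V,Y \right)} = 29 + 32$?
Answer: $-346$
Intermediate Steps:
$v{\left(V,Y \right)} = 61$
$v{\left(52,0 \right)} - 407 = 61 - 407 = -346$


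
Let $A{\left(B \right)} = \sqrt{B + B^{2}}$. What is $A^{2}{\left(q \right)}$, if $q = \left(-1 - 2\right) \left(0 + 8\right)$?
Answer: $552$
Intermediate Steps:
$q = -24$ ($q = \left(-3\right) 8 = -24$)
$A^{2}{\left(q \right)} = \left(\sqrt{- 24 \left(1 - 24\right)}\right)^{2} = \left(\sqrt{\left(-24\right) \left(-23\right)}\right)^{2} = \left(\sqrt{552}\right)^{2} = \left(2 \sqrt{138}\right)^{2} = 552$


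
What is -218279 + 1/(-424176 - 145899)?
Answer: -124435400926/570075 ≈ -2.1828e+5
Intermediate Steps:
-218279 + 1/(-424176 - 145899) = -218279 + 1/(-570075) = -218279 - 1/570075 = -124435400926/570075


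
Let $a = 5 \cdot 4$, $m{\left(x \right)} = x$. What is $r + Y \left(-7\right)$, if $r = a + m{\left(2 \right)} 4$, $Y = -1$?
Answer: $35$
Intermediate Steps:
$a = 20$
$r = 28$ ($r = 20 + 2 \cdot 4 = 20 + 8 = 28$)
$r + Y \left(-7\right) = 28 - -7 = 28 + 7 = 35$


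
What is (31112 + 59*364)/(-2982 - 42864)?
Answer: -26294/22923 ≈ -1.1471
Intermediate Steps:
(31112 + 59*364)/(-2982 - 42864) = (31112 + 21476)/(-45846) = 52588*(-1/45846) = -26294/22923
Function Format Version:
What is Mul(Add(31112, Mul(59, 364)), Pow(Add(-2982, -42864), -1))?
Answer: Rational(-26294, 22923) ≈ -1.1471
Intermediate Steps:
Mul(Add(31112, Mul(59, 364)), Pow(Add(-2982, -42864), -1)) = Mul(Add(31112, 21476), Pow(-45846, -1)) = Mul(52588, Rational(-1, 45846)) = Rational(-26294, 22923)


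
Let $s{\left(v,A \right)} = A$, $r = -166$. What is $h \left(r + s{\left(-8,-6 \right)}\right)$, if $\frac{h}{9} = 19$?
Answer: $-29412$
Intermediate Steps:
$h = 171$ ($h = 9 \cdot 19 = 171$)
$h \left(r + s{\left(-8,-6 \right)}\right) = 171 \left(-166 - 6\right) = 171 \left(-172\right) = -29412$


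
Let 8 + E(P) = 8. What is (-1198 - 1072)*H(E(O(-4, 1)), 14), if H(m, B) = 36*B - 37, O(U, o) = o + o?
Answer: -1060090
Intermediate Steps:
O(U, o) = 2*o
E(P) = 0 (E(P) = -8 + 8 = 0)
H(m, B) = -37 + 36*B
(-1198 - 1072)*H(E(O(-4, 1)), 14) = (-1198 - 1072)*(-37 + 36*14) = -2270*(-37 + 504) = -2270*467 = -1060090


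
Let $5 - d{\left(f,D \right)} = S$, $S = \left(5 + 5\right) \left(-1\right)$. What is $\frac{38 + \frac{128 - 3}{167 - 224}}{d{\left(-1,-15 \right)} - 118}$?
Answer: $- \frac{2041}{5871} \approx -0.34764$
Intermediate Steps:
$S = -10$ ($S = 10 \left(-1\right) = -10$)
$d{\left(f,D \right)} = 15$ ($d{\left(f,D \right)} = 5 - -10 = 5 + 10 = 15$)
$\frac{38 + \frac{128 - 3}{167 - 224}}{d{\left(-1,-15 \right)} - 118} = \frac{38 + \frac{128 - 3}{167 - 224}}{15 - 118} = \frac{38 + \frac{125}{-57}}{-103} = \left(38 + 125 \left(- \frac{1}{57}\right)\right) \left(- \frac{1}{103}\right) = \left(38 - \frac{125}{57}\right) \left(- \frac{1}{103}\right) = \frac{2041}{57} \left(- \frac{1}{103}\right) = - \frac{2041}{5871}$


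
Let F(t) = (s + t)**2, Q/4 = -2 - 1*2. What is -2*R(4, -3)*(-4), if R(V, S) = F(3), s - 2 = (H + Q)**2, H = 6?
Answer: 88200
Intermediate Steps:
Q = -16 (Q = 4*(-2 - 1*2) = 4*(-2 - 2) = 4*(-4) = -16)
s = 102 (s = 2 + (6 - 16)**2 = 2 + (-10)**2 = 2 + 100 = 102)
F(t) = (102 + t)**2
R(V, S) = 11025 (R(V, S) = (102 + 3)**2 = 105**2 = 11025)
-2*R(4, -3)*(-4) = -2*11025*(-4) = -22050*(-4) = 88200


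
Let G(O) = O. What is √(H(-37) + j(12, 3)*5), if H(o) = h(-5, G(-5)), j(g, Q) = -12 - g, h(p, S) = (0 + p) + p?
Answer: I*√130 ≈ 11.402*I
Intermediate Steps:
h(p, S) = 2*p (h(p, S) = p + p = 2*p)
H(o) = -10 (H(o) = 2*(-5) = -10)
√(H(-37) + j(12, 3)*5) = √(-10 + (-12 - 1*12)*5) = √(-10 + (-12 - 12)*5) = √(-10 - 24*5) = √(-10 - 120) = √(-130) = I*√130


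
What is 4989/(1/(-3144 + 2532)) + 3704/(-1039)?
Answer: -3172349156/1039 ≈ -3.0533e+6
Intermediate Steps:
4989/(1/(-3144 + 2532)) + 3704/(-1039) = 4989/(1/(-612)) + 3704*(-1/1039) = 4989/(-1/612) - 3704/1039 = 4989*(-612) - 3704/1039 = -3053268 - 3704/1039 = -3172349156/1039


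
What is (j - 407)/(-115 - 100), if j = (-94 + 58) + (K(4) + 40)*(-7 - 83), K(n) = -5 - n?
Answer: 3233/215 ≈ 15.037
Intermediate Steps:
j = -2826 (j = (-94 + 58) + ((-5 - 1*4) + 40)*(-7 - 83) = -36 + ((-5 - 4) + 40)*(-90) = -36 + (-9 + 40)*(-90) = -36 + 31*(-90) = -36 - 2790 = -2826)
(j - 407)/(-115 - 100) = (-2826 - 407)/(-115 - 100) = -3233/(-215) = -3233*(-1/215) = 3233/215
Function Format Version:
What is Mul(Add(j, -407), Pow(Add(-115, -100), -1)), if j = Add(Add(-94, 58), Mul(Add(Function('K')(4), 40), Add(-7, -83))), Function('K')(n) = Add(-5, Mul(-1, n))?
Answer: Rational(3233, 215) ≈ 15.037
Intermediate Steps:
j = -2826 (j = Add(Add(-94, 58), Mul(Add(Add(-5, Mul(-1, 4)), 40), Add(-7, -83))) = Add(-36, Mul(Add(Add(-5, -4), 40), -90)) = Add(-36, Mul(Add(-9, 40), -90)) = Add(-36, Mul(31, -90)) = Add(-36, -2790) = -2826)
Mul(Add(j, -407), Pow(Add(-115, -100), -1)) = Mul(Add(-2826, -407), Pow(Add(-115, -100), -1)) = Mul(-3233, Pow(-215, -1)) = Mul(-3233, Rational(-1, 215)) = Rational(3233, 215)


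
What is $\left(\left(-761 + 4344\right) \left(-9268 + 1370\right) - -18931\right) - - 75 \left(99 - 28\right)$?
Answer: $-28274278$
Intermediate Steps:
$\left(\left(-761 + 4344\right) \left(-9268 + 1370\right) - -18931\right) - - 75 \left(99 - 28\right) = \left(3583 \left(-7898\right) + 18931\right) - \left(-75\right) 71 = \left(-28298534 + 18931\right) - -5325 = -28279603 + 5325 = -28274278$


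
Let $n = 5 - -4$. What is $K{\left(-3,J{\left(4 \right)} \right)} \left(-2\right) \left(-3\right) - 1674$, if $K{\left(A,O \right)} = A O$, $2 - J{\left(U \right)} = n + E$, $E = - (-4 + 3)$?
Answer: $-1530$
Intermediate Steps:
$E = 1$ ($E = \left(-1\right) \left(-1\right) = 1$)
$n = 9$ ($n = 5 + 4 = 9$)
$J{\left(U \right)} = -8$ ($J{\left(U \right)} = 2 - \left(9 + 1\right) = 2 - 10 = -8$)
$K{\left(-3,J{\left(4 \right)} \right)} \left(-2\right) \left(-3\right) - 1674 = \left(-3\right) \left(-8\right) \left(-2\right) \left(-3\right) - 1674 = 24 \left(-2\right) \left(-3\right) - 1674 = \left(-48\right) \left(-3\right) - 1674 = 144 - 1674 = -1530$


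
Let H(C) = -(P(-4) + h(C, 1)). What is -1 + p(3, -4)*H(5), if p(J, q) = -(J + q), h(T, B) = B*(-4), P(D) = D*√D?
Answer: 3 + 8*I ≈ 3.0 + 8.0*I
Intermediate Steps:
P(D) = D^(3/2)
h(T, B) = -4*B
p(J, q) = -J - q
H(C) = 4 + 8*I (H(C) = -((-4)^(3/2) - 4*1) = -(-8*I - 4) = -(-4 - 8*I) = 4 + 8*I)
-1 + p(3, -4)*H(5) = -1 + (-1*3 - 1*(-4))*(4 + 8*I) = -1 + (-3 + 4)*(4 + 8*I) = -1 + 1*(4 + 8*I) = -1 + (4 + 8*I) = 3 + 8*I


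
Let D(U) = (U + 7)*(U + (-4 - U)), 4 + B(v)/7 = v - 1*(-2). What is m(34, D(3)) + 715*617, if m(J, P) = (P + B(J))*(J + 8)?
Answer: 448883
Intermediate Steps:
B(v) = -14 + 7*v (B(v) = -28 + 7*(v - 1*(-2)) = -28 + 7*(v + 2) = -28 + 7*(2 + v) = -28 + (14 + 7*v) = -14 + 7*v)
D(U) = -28 - 4*U (D(U) = (7 + U)*(-4) = -28 - 4*U)
m(J, P) = (8 + J)*(-14 + P + 7*J) (m(J, P) = (P + (-14 + 7*J))*(J + 8) = (-14 + P + 7*J)*(8 + J) = (8 + J)*(-14 + P + 7*J))
m(34, D(3)) + 715*617 = (-112 + 7*34² + 8*(-28 - 4*3) + 42*34 + 34*(-28 - 4*3)) + 715*617 = (-112 + 7*1156 + 8*(-28 - 12) + 1428 + 34*(-28 - 12)) + 441155 = (-112 + 8092 + 8*(-40) + 1428 + 34*(-40)) + 441155 = (-112 + 8092 - 320 + 1428 - 1360) + 441155 = 7728 + 441155 = 448883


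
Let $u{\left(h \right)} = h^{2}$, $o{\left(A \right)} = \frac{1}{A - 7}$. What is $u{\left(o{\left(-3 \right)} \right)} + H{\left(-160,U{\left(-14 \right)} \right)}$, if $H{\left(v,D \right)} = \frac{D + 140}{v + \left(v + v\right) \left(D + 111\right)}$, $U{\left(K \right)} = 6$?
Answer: $\frac{23}{3760} \approx 0.006117$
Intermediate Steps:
$o{\left(A \right)} = \frac{1}{-7 + A}$
$H{\left(v,D \right)} = \frac{140 + D}{v + 2 v \left(111 + D\right)}$
$u{\left(o{\left(-3 \right)} \right)} + H{\left(-160,U{\left(-14 \right)} \right)} = \left(\frac{1}{-7 - 3}\right)^{2} + \frac{140 + 6}{\left(-160\right) \left(223 + 2 \cdot 6\right)} = \left(\frac{1}{-10}\right)^{2} - \frac{1}{160} \frac{1}{223 + 12} \cdot 146 = \left(- \frac{1}{10}\right)^{2} - \frac{1}{160} \cdot \frac{1}{235} \cdot 146 = \frac{1}{100} - \frac{1}{37600} \cdot 146 = \frac{1}{100} - \frac{73}{18800} = \frac{23}{3760}$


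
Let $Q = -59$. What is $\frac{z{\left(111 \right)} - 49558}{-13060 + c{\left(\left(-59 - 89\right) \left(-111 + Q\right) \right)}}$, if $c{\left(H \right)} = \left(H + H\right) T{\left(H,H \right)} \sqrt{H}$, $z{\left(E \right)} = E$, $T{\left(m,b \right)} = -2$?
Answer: $- \frac{32288891}{12741530748620} + \frac{124408652 \sqrt{6290}}{3185382687155} \approx 0.003095$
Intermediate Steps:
$c{\left(H \right)} = - 4 H^{\frac{3}{2}}$ ($c{\left(H \right)} = \left(H + H\right) \left(-2\right) \sqrt{H} = 2 H \left(-2\right) \sqrt{H} = - 4 H \sqrt{H} = - 4 H^{\frac{3}{2}}$)
$\frac{z{\left(111 \right)} - 49558}{-13060 + c{\left(\left(-59 - 89\right) \left(-111 + Q\right) \right)}} = \frac{111 - 49558}{-13060 - 4 \left(\left(-59 - 89\right) \left(-111 - 59\right)\right)^{\frac{3}{2}}} = - \frac{49447}{-13060 - 4 \left(\left(-148\right) \left(-170\right)\right)^{\frac{3}{2}}} = - \frac{49447}{-13060 - 4 \cdot 25160^{\frac{3}{2}}} = - \frac{49447}{-13060 - 4 \cdot 50320 \sqrt{6290}} = - \frac{49447}{-13060 - 201280 \sqrt{6290}}$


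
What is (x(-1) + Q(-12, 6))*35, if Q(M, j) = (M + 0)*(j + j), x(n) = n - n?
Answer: -5040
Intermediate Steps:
x(n) = 0
Q(M, j) = 2*M*j (Q(M, j) = M*(2*j) = 2*M*j)
(x(-1) + Q(-12, 6))*35 = (0 + 2*(-12)*6)*35 = (0 - 144)*35 = -144*35 = -5040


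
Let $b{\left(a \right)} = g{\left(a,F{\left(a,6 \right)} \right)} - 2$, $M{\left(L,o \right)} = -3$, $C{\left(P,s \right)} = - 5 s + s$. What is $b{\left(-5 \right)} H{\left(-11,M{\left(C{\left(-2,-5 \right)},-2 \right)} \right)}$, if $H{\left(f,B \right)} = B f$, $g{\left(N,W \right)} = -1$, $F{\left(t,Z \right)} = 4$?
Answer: $-99$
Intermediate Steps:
$C{\left(P,s \right)} = - 4 s$
$b{\left(a \right)} = -3$ ($b{\left(a \right)} = -1 - 2 = -3$)
$b{\left(-5 \right)} H{\left(-11,M{\left(C{\left(-2,-5 \right)},-2 \right)} \right)} = - 3 \left(\left(-3\right) \left(-11\right)\right) = \left(-3\right) 33 = -99$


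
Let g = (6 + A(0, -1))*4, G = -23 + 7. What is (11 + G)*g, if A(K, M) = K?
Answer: -120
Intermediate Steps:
G = -16
g = 24 (g = (6 + 0)*4 = 6*4 = 24)
(11 + G)*g = (11 - 16)*24 = -5*24 = -120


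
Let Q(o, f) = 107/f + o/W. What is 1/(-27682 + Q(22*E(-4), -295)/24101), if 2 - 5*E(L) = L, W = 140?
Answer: -248842825/6888467083448 ≈ -3.6125e-5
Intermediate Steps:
E(L) = 2/5 - L/5
Q(o, f) = 107/f + o/140
1/(-27682 + Q(22*E(-4), -295)/24101) = 1/(-27682 + (107/(-295) + (22*(2/5 - 1/5*(-4)))/140)/24101) = 1/(-27682 + (107*(-1/295) + (22*(2/5 + 4/5))/140)*(1/24101)) = 1/(-27682 + (-107/295 + (22*(6/5))/140)*(1/24101)) = 1/(-27682 + (-107/295 + (1/140)*(132/5))*(1/24101)) = 1/(-27682 + (-107/295 + 33/175)*(1/24101)) = 1/(-27682 - 1798/10325*1/24101) = 1/(-27682 - 1798/248842825) = 1/(-6888467083448/248842825) = -248842825/6888467083448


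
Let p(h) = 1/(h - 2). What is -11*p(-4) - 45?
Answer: -259/6 ≈ -43.167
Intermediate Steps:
p(h) = 1/(-2 + h)
-11*p(-4) - 45 = -11/(-2 - 4) - 45 = -11/(-6) - 45 = -11*(-⅙) - 45 = 11/6 - 45 = -259/6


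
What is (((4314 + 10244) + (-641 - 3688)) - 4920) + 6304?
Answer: 11613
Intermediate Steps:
(((4314 + 10244) + (-641 - 3688)) - 4920) + 6304 = ((14558 - 4329) - 4920) + 6304 = (10229 - 4920) + 6304 = 5309 + 6304 = 11613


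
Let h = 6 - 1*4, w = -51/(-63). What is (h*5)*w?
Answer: 170/21 ≈ 8.0952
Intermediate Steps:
w = 17/21 (w = -51*(-1/63) = 17/21 ≈ 0.80952)
h = 2 (h = 6 - 4 = 2)
(h*5)*w = (2*5)*(17/21) = 10*(17/21) = 170/21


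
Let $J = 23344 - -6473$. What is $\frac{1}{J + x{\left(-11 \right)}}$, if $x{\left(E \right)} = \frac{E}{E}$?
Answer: $\frac{1}{29818} \approx 3.3537 \cdot 10^{-5}$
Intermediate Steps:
$J = 29817$ ($J = 23344 + 6473 = 29817$)
$x{\left(E \right)} = 1$
$\frac{1}{J + x{\left(-11 \right)}} = \frac{1}{29817 + 1} = \frac{1}{29818}$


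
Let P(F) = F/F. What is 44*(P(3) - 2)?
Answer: -44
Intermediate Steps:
P(F) = 1
44*(P(3) - 2) = 44*(1 - 2) = 44*(-1) = -44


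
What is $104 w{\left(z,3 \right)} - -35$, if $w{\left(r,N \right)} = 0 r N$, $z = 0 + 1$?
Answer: $35$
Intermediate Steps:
$z = 1$
$w{\left(r,N \right)} = 0$ ($w{\left(r,N \right)} = 0 N = 0$)
$104 w{\left(z,3 \right)} - -35 = 104 \cdot 0 - -35 = 0 + 35 = 35$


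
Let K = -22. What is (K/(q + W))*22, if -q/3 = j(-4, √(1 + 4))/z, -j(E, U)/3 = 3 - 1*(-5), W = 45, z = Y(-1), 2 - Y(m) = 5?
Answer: -484/21 ≈ -23.048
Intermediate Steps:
Y(m) = -3 (Y(m) = 2 - 1*5 = 2 - 5 = -3)
z = -3
j(E, U) = -24 (j(E, U) = -3*(3 - 1*(-5)) = -3*(3 + 5) = -3*8 = -24)
q = -24 (q = -(-72)/(-3) = -(-72)*(-1)/3 = -3*8 = -24)
(K/(q + W))*22 = (-22/(-24 + 45))*22 = (-22/21)*22 = ((1/21)*(-22))*22 = -22/21*22 = -484/21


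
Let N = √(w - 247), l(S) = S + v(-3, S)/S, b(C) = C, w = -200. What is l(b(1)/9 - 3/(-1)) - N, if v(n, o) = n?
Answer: 541/252 - I*√447 ≈ 2.1468 - 21.142*I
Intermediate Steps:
l(S) = S - 3/S
N = I*√447 (N = √(-200 - 247) = √(-447) = I*√447 ≈ 21.142*I)
l(b(1)/9 - 3/(-1)) - N = ((1/9 - 3/(-1)) - 3/(1/9 - 3/(-1))) - I*√447 = ((1*(⅑) - 3*(-1)) - 3/(1*(⅑) - 3*(-1))) - I*√447 = ((⅑ + 3) - 3/(⅑ + 3)) - I*√447 = (28/9 - 3/28/9) - I*√447 = (28/9 - 3*9/28) - I*√447 = (28/9 - 27/28) - I*√447 = 541/252 - I*√447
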